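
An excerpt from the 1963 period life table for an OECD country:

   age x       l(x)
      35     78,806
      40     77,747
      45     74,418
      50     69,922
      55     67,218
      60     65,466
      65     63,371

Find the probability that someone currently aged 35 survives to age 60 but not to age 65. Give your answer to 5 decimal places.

This is the probability of reaching 60 but not 65, conditional on being alive at 35: (l(60) − l(65)) / l(35).
= (65,466 − 63,371) / 78,806 = 2,095 / 78,806 = 0.026584.

0.02658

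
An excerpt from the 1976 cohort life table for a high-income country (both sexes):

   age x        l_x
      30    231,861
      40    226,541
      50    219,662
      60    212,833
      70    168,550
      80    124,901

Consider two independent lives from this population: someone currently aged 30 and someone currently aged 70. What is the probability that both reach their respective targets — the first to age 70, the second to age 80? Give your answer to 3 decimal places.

p₁ = l_70/l_30 = 168,550/231,861 = 0.726944; p₂ = l_80/l_70 = 124,901/168,550 = 0.741032.
P(both) = p₁ × p₂ = 0.726944 × 0.741032 = 0.538689.

0.539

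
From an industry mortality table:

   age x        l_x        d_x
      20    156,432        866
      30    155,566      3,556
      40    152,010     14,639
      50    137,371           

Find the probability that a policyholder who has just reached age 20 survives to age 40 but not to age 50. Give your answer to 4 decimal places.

This is the probability of reaching 40 but not 50, conditional on being alive at 20: (l_40 − l_50) / l_20.
= (152,010 − 137,371) / 156,432 = 14,639 / 156,432 = 0.093581.

0.0936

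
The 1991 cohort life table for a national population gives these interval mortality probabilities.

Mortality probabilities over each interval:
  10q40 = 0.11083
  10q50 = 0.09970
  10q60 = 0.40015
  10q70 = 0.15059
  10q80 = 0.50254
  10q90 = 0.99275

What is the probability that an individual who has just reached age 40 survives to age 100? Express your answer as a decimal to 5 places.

0.00147

Chaining the interval survival probabilities: (1 − 0.11083) × (1 − 0.09970) × (1 − 0.40015) × (1 − 0.15059) × (1 − 0.50254) × (1 − 0.99275).
= 0.88917 × 0.90030 × 0.59985 × 0.84941 × 0.49746 × 0.00725 = 0.001471.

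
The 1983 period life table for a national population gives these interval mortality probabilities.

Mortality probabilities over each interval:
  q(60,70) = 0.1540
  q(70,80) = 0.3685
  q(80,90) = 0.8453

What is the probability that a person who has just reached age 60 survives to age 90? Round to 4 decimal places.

0.0826

P(survive 60→90) = (1 − 0.1540) × (1 − 0.3685) × (1 − 0.8453).
= 0.8460 × 0.6315 × 0.1547 = 0.082648.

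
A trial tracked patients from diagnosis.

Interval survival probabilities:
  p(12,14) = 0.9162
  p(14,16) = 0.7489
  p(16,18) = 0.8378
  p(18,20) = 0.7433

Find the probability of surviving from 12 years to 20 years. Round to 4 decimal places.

P(survive 12→20) = 0.9162 × 0.7489 × 0.8378 × 0.7433.
= 0.427286.

0.4273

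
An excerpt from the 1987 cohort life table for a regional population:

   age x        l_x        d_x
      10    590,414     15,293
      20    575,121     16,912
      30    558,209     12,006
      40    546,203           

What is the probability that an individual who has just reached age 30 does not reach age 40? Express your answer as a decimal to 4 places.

P(die before 40 | alive at 30) = 1 − l_40/l_30 = 1 − 546,203/558,209 = (12,006)/558,209 = 0.021508.

0.0215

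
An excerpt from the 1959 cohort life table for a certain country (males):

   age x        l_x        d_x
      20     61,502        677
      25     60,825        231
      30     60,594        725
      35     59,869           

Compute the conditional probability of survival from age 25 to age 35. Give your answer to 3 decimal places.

0.984

We want 10p25 = l_35/l_25.
The conditional survival probability is l_35/l_25 = 59,869/60,825 = 0.984283.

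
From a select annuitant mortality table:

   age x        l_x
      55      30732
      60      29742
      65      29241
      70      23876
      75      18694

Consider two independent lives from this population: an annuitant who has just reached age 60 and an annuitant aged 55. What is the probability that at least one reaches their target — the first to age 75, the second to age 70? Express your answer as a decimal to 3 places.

0.917

p₁ = l_75/l_60 = 18694/29742 = 0.628539; p₂ = l_70/l_55 = 23876/30732 = 0.776910.
P(at least one) = 1 − (1−p₁)(1−p₂) = 1 − 0.371461 × 0.223090 = 0.917131.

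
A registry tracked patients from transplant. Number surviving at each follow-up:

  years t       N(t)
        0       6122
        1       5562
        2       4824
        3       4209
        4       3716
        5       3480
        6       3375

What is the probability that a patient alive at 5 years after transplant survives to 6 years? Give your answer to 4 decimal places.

0.9698

The conditional survival probability is N(6)/N(5) = 3375/3480 = 0.969828.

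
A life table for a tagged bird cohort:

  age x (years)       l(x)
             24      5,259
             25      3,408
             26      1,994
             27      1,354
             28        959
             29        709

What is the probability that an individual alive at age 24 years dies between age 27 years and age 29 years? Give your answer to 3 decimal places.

This is the probability of reaching 27 but not 29, conditional on being alive at 24: (l(27) − l(29)) / l(24).
= (1,354 − 709) / 5,259 = 645 / 5,259 = 0.122647.

0.123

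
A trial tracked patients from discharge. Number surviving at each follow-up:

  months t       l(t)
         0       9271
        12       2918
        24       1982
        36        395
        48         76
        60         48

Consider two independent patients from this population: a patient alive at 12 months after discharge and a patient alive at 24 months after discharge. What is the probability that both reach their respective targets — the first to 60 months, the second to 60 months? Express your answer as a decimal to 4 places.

0.0004

p₁ = l(60)/l(12) = 48/2918 = 0.016450; p₂ = l(60)/l(24) = 48/1982 = 0.024218.
P(both) = p₁ × p₂ = 0.016450 × 0.024218 = 0.000398.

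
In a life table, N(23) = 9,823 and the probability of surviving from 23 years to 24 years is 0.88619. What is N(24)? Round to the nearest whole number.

8705

N(24) = N(23) × p = 9,823 × 0.88619 = 8705.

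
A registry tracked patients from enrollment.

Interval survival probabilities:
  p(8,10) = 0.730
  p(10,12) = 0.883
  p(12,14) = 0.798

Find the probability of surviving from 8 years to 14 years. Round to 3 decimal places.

0.514

Survival from 8 to 14 is the product of surviving each interval: 0.730 × 0.883 × 0.798.
= 0.514383.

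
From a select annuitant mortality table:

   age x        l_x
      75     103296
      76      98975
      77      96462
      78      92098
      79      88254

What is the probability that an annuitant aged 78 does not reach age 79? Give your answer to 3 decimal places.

P(die before 79 | alive at 78) = 1 − l_79/l_78 = 1 − 88254/92098 = (3844)/92098 = 0.041738.

0.042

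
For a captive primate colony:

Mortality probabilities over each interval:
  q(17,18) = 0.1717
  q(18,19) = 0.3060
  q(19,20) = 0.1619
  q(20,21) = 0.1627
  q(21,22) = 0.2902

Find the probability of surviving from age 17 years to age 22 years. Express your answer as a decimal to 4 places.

Chaining the interval survival probabilities: (1 − 0.1717) × (1 − 0.3060) × (1 − 0.1619) × (1 − 0.1627) × (1 − 0.2902).
= 0.8283 × 0.6940 × 0.8381 × 0.8373 × 0.7098 = 0.286326.

0.2863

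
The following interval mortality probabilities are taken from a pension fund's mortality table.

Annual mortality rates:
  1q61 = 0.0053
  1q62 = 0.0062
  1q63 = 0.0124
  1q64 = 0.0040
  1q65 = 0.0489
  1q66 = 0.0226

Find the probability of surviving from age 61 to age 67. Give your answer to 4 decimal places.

0.9039

Survival from 61 to 67 is the product of surviving each interval: (1 − 0.0053) × (1 − 0.0062) × (1 − 0.0124) × (1 − 0.0040) × (1 − 0.0489) × (1 − 0.0226).
= 0.9947 × 0.9938 × 0.9876 × 0.9960 × 0.9511 × 0.9774 = 0.903920.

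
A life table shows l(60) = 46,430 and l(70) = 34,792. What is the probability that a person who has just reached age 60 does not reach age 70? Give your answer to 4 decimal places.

0.2507

P(die before 70 | alive at 60) = 1 − l(70)/l(60) = 1 − 34,792/46,430 = (11,638)/46,430 = 0.250657.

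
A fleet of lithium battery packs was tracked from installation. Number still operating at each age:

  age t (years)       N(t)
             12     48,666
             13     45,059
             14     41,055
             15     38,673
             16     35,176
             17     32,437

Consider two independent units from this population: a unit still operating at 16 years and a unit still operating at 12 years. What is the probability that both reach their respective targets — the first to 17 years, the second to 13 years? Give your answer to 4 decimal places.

0.8538

p₁ = N(17)/N(16) = 32,437/35,176 = 0.922134; p₂ = N(13)/N(12) = 45,059/48,666 = 0.925883.
P(both) = p₁ × p₂ = 0.922134 × 0.925883 = 0.853788.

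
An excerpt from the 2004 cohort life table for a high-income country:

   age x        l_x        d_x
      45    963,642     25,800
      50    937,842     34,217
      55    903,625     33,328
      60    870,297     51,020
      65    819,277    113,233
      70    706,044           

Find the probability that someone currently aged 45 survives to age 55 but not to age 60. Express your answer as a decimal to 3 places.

0.035

We want 10|5q45 = (l_55 − l_60)/l_45.
This is the probability of reaching 55 but not 60, conditional on being alive at 45: (l_55 − l_60) / l_45.
= (903,625 − 870,297) / 963,642 = 33,328 / 963,642 = 0.034585.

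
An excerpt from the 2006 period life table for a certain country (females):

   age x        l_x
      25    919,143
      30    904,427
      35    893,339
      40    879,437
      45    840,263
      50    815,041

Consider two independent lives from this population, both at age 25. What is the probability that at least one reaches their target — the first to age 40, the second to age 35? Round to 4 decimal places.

p₁ = l_40/l_25 = 879,437/919,143 = 0.956801; p₂ = l_35/l_25 = 893,339/919,143 = 0.971926.
P(at least one) = 1 − (1−p₁)(1−p₂) = 1 − 0.043199 × 0.028074 = 0.998787.

0.9988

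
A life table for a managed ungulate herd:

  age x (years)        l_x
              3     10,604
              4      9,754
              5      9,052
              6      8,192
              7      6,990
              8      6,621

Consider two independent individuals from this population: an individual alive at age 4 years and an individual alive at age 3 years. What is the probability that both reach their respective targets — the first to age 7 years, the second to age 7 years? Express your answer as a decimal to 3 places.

0.472

p₁ = l_7/l_4 = 6,990/9,754 = 0.716629; p₂ = l_7/l_3 = 6,990/10,604 = 0.659185.
P(both) = p₁ × p₂ = 0.716629 × 0.659185 = 0.472391.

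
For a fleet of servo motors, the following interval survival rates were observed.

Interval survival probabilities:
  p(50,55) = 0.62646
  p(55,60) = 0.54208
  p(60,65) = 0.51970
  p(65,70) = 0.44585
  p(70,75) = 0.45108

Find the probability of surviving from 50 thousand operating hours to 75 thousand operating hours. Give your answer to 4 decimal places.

0.0355

Chaining the interval survival probabilities: 0.62646 × 0.54208 × 0.51970 × 0.44585 × 0.45108.
= 0.035494.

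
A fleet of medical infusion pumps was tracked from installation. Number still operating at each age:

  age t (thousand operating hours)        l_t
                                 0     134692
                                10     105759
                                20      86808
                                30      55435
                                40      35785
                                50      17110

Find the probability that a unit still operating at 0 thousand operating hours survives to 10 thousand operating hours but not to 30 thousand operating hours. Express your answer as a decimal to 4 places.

This is the probability of reaching 10 but not 30, conditional on being operational at 0: (l_10 − l_30) / l_0.
= (105759 − 55435) / 134692 = 50324 / 134692 = 0.373623.

0.3736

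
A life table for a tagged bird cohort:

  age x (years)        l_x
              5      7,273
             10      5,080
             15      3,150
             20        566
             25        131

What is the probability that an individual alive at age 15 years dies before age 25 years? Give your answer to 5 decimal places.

P(die before 25 | alive at 15) = 1 − l_25/l_15 = 1 − 131/3,150 = (3,019)/3,150 = 0.958413.

0.95841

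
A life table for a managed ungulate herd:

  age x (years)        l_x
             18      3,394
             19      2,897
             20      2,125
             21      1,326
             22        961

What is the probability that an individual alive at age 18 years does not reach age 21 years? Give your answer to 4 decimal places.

0.6093

P(die before 21 | alive at 18) = 1 − l_21/l_18 = 1 − 1,326/3,394 = (2,068)/3,394 = 0.609311.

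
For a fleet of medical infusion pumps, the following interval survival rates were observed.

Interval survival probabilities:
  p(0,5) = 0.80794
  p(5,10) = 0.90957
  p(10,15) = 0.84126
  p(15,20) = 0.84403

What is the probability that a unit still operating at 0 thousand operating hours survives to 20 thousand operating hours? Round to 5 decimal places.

0.52180

Chaining the interval survival probabilities: 0.80794 × 0.90957 × 0.84126 × 0.84403.
= 0.521799.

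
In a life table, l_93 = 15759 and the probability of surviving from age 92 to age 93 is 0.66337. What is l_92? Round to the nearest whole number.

23756

l_92 = l_93 / p = 15759 / 0.66337 = 23756.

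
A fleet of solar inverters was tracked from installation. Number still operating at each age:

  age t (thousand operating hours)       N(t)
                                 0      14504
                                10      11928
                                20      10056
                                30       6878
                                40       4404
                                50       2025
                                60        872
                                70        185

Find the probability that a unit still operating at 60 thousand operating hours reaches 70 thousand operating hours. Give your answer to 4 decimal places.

0.2122

The conditional survival probability is N(70)/N(60) = 185/872 = 0.212156.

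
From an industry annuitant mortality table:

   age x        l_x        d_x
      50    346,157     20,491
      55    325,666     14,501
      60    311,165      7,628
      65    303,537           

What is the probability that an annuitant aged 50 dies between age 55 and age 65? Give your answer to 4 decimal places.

0.0639

We want 5|10q50 = (l_55 − l_65)/l_50.
This is the probability of reaching 55 but not 65, conditional on being alive at 50: (l_55 − l_65) / l_50.
= (325,666 − 303,537) / 346,157 = 22,129 / 346,157 = 0.063928.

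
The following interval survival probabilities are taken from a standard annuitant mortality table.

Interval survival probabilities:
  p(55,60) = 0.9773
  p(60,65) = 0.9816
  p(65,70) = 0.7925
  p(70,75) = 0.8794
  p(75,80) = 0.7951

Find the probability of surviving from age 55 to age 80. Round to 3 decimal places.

P(survive 55→80) = 0.9773 × 0.9816 × 0.7925 × 0.8794 × 0.7951.
= 0.531582.

0.532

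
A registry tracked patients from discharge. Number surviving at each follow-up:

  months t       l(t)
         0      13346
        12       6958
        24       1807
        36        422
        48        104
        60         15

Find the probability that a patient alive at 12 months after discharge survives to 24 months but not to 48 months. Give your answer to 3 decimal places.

This is the probability of reaching 24 but not 48, conditional on being alive at 12: (l(24) − l(48)) / l(12).
= (1807 − 104) / 6958 = 1703 / 6958 = 0.244754.

0.245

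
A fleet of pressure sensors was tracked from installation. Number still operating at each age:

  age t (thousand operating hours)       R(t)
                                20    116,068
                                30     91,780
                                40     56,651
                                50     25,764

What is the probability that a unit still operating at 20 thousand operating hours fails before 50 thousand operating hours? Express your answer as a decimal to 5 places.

P(fail before 50 | operational at 20) = 1 − R(50)/R(20) = 1 − 25,764/116,068 = (90,304)/116,068 = 0.778027.

0.77803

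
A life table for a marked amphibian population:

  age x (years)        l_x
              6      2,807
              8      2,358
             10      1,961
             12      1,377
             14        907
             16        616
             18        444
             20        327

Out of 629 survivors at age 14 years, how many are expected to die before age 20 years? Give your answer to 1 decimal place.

402.2

The relevant probability is 1 − 327/907 = 0.639471.
Expected number = 629 × 0.639471 = 402.2.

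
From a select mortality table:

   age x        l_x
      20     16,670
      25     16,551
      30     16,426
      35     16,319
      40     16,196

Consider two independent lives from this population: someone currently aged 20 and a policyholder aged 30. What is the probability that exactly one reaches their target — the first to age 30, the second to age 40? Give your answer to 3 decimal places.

p₁ = l_30/l_20 = 16,426/16,670 = 0.985363; p₂ = l_40/l_30 = 16,196/16,426 = 0.985998.
P(exactly one) = p₁(1−p₂) + (1−p₁)p₂ = 0.013797 + 0.014432 = 0.028229.

0.028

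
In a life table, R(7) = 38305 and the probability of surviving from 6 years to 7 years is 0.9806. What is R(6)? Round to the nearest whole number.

39063

R(6) = R(7) / p = 38305 / 0.9806 = 39063.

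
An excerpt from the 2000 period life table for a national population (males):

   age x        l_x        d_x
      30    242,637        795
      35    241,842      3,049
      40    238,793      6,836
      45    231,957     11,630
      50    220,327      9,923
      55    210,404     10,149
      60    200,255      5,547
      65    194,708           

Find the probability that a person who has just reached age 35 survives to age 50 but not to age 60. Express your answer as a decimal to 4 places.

0.0830

We want 15|10q35 = (l_50 − l_60)/l_35.
This is the probability of reaching 50 but not 60, conditional on being alive at 35: (l_50 − l_60) / l_35.
= (220,327 − 200,255) / 241,842 = 20,072 / 241,842 = 0.082996.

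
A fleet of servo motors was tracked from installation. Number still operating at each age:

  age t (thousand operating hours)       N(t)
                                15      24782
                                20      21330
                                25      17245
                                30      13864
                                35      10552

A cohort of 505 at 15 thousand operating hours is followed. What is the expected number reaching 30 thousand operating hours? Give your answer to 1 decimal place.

The relevant probability is 13864/24782 = 0.559438.
Expected number = 505 × 0.559438 = 282.5.

282.5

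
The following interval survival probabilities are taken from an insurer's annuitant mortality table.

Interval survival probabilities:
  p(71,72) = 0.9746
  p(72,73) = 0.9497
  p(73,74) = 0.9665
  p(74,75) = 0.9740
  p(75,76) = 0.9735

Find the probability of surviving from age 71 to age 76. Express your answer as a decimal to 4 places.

The overall survival probability is 0.9746 × 0.9497 × 0.9665 × 0.9740 × 0.9735.
= 0.848222.

0.8482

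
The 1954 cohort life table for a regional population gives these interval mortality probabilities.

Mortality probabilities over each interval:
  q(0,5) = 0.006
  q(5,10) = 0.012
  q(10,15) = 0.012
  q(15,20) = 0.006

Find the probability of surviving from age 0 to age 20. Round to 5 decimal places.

P(survive 0→20) = (1 − 0.006) × (1 − 0.012) × (1 − 0.012) × (1 − 0.006).
= 0.994 × 0.988 × 0.988 × 0.994 = 0.964465.

0.96447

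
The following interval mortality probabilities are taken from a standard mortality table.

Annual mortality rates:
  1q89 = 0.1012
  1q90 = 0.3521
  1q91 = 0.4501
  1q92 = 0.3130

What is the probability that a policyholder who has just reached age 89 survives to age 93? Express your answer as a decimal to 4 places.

0.2200

The overall survival probability is (1 − 0.1012) × (1 − 0.3521) × (1 − 0.4501) × (1 − 0.3130).
= 0.8988 × 0.6479 × 0.5499 × 0.6870 = 0.219994.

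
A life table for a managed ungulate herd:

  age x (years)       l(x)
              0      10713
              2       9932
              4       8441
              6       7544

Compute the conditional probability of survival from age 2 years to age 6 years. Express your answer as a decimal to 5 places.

The conditional survival probability is l(6)/l(2) = 7544/9932 = 0.759565.

0.75957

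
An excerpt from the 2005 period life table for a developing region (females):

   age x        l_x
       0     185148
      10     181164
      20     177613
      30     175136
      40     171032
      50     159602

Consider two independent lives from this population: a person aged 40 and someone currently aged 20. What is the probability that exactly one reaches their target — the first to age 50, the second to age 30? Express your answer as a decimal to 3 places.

0.079

p₁ = l_50/l_40 = 159602/171032 = 0.933170; p₂ = l_30/l_20 = 175136/177613 = 0.986054.
P(exactly one) = p₁(1−p₂) + (1−p₁)p₂ = 0.013014 + 0.065898 = 0.078912.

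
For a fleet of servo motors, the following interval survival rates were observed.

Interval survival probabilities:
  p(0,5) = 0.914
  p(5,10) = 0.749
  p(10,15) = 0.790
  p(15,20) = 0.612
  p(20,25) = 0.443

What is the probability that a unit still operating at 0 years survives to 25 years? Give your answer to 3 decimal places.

P(survive 0→25) = 0.914 × 0.749 × 0.790 × 0.612 × 0.443.
= 0.146626.

0.147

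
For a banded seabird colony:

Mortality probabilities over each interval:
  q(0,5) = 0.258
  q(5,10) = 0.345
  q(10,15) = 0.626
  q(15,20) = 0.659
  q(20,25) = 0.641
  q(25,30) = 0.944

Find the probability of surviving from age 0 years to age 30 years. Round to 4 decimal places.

0.0012

The overall survival probability is (1 − 0.258) × (1 − 0.345) × (1 − 0.626) × (1 − 0.659) × (1 − 0.641) × (1 − 0.944).
= 0.742 × 0.655 × 0.374 × 0.341 × 0.359 × 0.056 = 0.001246.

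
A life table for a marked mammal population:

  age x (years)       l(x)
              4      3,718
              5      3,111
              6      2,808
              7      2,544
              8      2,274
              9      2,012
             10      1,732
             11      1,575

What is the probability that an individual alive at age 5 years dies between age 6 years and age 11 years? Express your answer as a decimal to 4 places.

0.3963

This is the probability of reaching 6 but not 11, conditional on being alive at 5: (l(6) − l(11)) / l(5).
= (2,808 − 1,575) / 3,111 = 1,233 / 3,111 = 0.396336.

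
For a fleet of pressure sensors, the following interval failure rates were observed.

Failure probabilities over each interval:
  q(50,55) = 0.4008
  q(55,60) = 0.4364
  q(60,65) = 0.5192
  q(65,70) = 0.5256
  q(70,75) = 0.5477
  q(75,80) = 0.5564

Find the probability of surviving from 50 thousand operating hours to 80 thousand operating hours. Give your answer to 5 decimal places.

0.01546

P(survive 50→80) = (1 − 0.4008) × (1 − 0.4364) × (1 − 0.5192) × (1 − 0.5256) × (1 − 0.5477) × (1 − 0.5564).
= 0.5992 × 0.5636 × 0.4808 × 0.4744 × 0.4523 × 0.4436 = 0.015455.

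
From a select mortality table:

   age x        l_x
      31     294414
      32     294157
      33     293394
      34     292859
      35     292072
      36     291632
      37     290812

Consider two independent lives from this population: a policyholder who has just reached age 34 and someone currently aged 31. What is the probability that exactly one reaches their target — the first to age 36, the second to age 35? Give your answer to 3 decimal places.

p₁ = l_36/l_34 = 291632/292859 = 0.995810; p₂ = l_35/l_31 = 292072/294414 = 0.992045.
P(exactly one) = p₁(1−p₂) + (1−p₁)p₂ = 0.007922 + 0.004157 = 0.012078.

0.012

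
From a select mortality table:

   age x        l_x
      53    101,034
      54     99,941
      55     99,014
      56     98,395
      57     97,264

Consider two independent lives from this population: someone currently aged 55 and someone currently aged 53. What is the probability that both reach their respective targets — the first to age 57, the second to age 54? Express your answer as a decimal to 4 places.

0.9717

p₁ = l_57/l_55 = 97,264/99,014 = 0.982326; p₂ = l_54/l_53 = 99,941/101,034 = 0.989182.
P(both) = p₁ × p₂ = 0.982326 × 0.989182 = 0.971699.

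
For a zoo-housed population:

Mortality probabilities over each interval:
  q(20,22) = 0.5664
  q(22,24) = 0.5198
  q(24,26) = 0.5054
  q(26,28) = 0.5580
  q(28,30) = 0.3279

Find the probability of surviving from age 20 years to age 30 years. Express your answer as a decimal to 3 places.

0.031

The overall survival probability is (1 − 0.5664) × (1 − 0.5198) × (1 − 0.5054) × (1 − 0.5580) × (1 − 0.3279).
= 0.4336 × 0.4802 × 0.4946 × 0.4420 × 0.6721 = 0.030593.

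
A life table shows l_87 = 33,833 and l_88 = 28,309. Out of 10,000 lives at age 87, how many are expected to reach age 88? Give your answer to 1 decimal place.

The relevant probability is 28,309/33,833 = 0.836727.
Expected number = 10,000 × 0.836727 = 8367.3.

8367.3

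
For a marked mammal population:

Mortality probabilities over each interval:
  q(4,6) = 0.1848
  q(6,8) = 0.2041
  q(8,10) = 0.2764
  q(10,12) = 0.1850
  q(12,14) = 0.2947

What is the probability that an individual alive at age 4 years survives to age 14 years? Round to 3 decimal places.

Survival from 4 to 14 is the product of surviving each interval: (1 − 0.1848) × (1 − 0.2041) × (1 − 0.2764) × (1 − 0.1850) × (1 − 0.2947).
= 0.8152 × 0.7959 × 0.7236 × 0.8150 × 0.7053 = 0.269869.

0.270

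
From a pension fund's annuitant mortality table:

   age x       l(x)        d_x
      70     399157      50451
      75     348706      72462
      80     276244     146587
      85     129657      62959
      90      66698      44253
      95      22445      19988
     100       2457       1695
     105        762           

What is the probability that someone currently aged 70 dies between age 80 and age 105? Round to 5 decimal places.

This is the probability of reaching 80 but not 105, conditional on being alive at 70: (l(80) − l(105)) / l(70).
= (276244 − 762) / 399157 = 275482 / 399157 = 0.690160.

0.69016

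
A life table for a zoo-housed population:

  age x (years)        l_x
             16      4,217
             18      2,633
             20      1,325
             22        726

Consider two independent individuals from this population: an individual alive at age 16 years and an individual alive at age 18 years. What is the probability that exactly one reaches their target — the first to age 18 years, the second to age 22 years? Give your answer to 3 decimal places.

p₁ = l_18/l_16 = 2,633/4,217 = 0.624378; p₂ = l_22/l_18 = 726/2,633 = 0.275731.
P(exactly one) = p₁(1−p₂) + (1−p₁)p₂ = 0.452218 + 0.103571 = 0.555788.

0.556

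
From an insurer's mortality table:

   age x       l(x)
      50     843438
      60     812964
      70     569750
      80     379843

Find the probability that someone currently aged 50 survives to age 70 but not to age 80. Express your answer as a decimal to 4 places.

0.2252

This is the probability of reaching 70 but not 80, conditional on being alive at 50: (l(70) − l(80)) / l(50).
= (569750 − 379843) / 843438 = 189907 / 843438 = 0.225158.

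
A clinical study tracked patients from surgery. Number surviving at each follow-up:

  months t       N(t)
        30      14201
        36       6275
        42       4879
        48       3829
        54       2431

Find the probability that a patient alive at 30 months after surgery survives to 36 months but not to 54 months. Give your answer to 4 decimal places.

This is the probability of reaching 36 but not 54, conditional on being alive at 30: (N(36) − N(54)) / N(30).
= (6275 − 2431) / 14201 = 3844 / 14201 = 0.270685.

0.2707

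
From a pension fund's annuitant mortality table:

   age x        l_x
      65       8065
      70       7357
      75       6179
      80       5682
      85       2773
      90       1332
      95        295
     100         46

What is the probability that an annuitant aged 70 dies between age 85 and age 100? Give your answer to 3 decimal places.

0.371

We want 15|15q70 = (l_85 − l_100)/l_70.
This is the probability of reaching 85 but not 100, conditional on being alive at 70: (l_85 − l_100) / l_70.
= (2773 − 46) / 7357 = 2727 / 7357 = 0.370667.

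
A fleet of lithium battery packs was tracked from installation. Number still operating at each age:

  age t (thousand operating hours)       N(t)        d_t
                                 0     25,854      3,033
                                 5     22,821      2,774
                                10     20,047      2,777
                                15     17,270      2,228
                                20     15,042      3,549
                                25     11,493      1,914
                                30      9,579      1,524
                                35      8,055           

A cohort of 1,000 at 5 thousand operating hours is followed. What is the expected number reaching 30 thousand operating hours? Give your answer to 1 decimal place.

419.7

The relevant probability is 9,579/22,821 = 0.419745.
Expected number = 1,000 × 0.419745 = 419.7.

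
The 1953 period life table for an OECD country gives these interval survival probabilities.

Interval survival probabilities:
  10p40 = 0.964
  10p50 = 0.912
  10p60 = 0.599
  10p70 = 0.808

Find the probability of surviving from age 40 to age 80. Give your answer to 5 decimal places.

Chaining the interval survival probabilities: 0.964 × 0.912 × 0.599 × 0.808.
= 0.425510.

0.42551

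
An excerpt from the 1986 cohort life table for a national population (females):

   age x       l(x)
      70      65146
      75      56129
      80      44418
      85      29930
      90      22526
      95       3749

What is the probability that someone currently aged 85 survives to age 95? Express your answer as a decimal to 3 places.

0.125

The conditional survival probability is l(95)/l(85) = 3749/29930 = 0.125259.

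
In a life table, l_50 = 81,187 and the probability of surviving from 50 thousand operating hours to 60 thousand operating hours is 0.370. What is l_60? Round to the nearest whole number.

l_60 = l_50 × p = 81,187 × 0.370 = 30039.

30039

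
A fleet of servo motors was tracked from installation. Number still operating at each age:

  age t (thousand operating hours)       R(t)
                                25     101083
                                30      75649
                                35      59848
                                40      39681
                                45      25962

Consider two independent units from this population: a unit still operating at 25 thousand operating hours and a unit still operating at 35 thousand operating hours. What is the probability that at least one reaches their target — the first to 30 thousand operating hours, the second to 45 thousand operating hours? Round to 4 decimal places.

0.8575

p₁ = R(30)/R(25) = 75649/101083 = 0.748385; p₂ = R(45)/R(35) = 25962/59848 = 0.433799.
P(at least one) = 1 − (1−p₁)(1−p₂) = 1 − 0.251615 × 0.566201 = 0.857535.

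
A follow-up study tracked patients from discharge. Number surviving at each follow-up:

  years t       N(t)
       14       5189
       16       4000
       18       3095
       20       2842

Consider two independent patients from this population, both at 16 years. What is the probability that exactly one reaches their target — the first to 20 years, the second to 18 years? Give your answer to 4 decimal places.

p₁ = N(20)/N(16) = 2842/4000 = 0.710500; p₂ = N(18)/N(16) = 3095/4000 = 0.773750.
P(exactly one) = p₁(1−p₂) + (1−p₁)p₂ = 0.160751 + 0.224001 = 0.384751.

0.3848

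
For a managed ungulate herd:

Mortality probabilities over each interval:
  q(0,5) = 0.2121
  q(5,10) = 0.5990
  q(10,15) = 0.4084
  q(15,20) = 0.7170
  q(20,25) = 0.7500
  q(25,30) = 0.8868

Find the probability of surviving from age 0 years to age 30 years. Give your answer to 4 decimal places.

0.0015

P(survive 0→30) = (1 − 0.2121) × (1 − 0.5990) × (1 − 0.4084) × (1 − 0.7170) × (1 − 0.7500) × (1 − 0.8868).
= 0.7879 × 0.4010 × 0.5916 × 0.2830 × 0.2500 × 0.1132 = 0.001497.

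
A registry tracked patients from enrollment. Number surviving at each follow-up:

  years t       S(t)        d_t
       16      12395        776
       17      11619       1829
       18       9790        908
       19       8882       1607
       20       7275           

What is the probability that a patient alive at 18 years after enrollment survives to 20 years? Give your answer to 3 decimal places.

0.743

The conditional survival probability is S(20)/S(18) = 7275/9790 = 0.743105.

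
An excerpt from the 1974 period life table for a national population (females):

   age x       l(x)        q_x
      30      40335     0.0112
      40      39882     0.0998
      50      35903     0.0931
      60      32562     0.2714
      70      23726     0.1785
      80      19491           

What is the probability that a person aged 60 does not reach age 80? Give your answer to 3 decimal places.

P(die before 80 | alive at 60) = 1 − l(80)/l(60) = 1 − 19491/32562 = (13071)/32562 = 0.401419.

0.401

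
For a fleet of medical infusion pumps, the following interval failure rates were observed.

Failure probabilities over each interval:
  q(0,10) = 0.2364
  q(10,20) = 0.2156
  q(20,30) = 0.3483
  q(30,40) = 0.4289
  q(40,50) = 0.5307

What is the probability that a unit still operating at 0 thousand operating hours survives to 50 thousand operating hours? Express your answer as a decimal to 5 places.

0.10462

P(survive 0→50) = (1 − 0.2364) × (1 − 0.2156) × (1 − 0.3483) × (1 − 0.4289) × (1 − 0.5307).
= 0.7636 × 0.7844 × 0.6517 × 0.5711 × 0.4693 = 0.104620.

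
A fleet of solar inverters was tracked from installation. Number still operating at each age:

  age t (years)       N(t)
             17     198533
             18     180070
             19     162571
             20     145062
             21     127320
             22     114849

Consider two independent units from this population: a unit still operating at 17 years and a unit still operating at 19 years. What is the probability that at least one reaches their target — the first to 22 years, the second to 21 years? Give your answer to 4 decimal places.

p₁ = N(22)/N(17) = 114849/198533 = 0.578488; p₂ = N(21)/N(19) = 127320/162571 = 0.783166.
P(at least one) = 1 − (1−p₁)(1−p₂) = 1 − 0.421512 × 0.216834 = 0.908602.

0.9086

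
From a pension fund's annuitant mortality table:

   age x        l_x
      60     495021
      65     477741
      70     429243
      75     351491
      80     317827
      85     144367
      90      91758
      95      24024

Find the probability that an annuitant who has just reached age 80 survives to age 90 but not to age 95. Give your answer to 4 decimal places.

This is the probability of reaching 90 but not 95, conditional on being alive at 80: (l_90 − l_95) / l_80.
= (91758 − 24024) / 317827 = 67734 / 317827 = 0.213116.

0.2131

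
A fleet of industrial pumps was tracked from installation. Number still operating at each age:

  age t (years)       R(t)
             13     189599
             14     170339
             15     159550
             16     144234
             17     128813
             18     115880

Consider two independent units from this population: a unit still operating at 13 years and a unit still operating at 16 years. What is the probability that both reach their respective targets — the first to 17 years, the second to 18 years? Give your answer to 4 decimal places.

p₁ = R(17)/R(13) = 128813/189599 = 0.679397; p₂ = R(18)/R(16) = 115880/144234 = 0.803417.
P(both) = p₁ × p₂ = 0.679397 × 0.803417 = 0.545839.

0.5458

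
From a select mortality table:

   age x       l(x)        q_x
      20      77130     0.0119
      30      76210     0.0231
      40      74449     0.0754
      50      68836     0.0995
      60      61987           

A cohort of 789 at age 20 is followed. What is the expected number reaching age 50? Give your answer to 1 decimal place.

704.2

The relevant probability is 68836/77130 = 0.892467.
Expected number = 789 × 0.892467 = 704.2.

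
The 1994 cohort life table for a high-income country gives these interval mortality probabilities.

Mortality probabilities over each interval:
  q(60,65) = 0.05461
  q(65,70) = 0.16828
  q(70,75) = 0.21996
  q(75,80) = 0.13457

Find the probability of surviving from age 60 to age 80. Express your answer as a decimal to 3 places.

The overall survival probability is (1 − 0.05461) × (1 − 0.16828) × (1 − 0.21996) × (1 − 0.13457).
= 0.94539 × 0.83172 × 0.78004 × 0.86543 = 0.530807.

0.531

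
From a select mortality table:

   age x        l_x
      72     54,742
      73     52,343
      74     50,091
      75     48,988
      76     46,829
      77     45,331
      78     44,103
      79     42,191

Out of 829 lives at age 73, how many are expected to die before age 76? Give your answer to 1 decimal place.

87.3

The relevant probability is 1 − 46,829/52,343 = 0.105344.
Expected number = 829 × 0.105344 = 87.3.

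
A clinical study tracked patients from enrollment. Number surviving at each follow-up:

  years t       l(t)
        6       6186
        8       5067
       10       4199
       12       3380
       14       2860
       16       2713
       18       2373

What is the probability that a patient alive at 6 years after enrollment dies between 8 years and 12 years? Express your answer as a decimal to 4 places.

0.2727

This is the probability of reaching 8 but not 12, conditional on being alive at 6: (l(8) − l(12)) / l(6).
= (5067 − 3380) / 6186 = 1687 / 6186 = 0.272713.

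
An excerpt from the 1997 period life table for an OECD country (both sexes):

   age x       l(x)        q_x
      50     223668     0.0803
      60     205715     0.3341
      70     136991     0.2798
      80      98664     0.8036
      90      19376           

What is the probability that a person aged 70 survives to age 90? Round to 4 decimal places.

The conditional survival probability is l(90)/l(70) = 19376/136991 = 0.141440.

0.1414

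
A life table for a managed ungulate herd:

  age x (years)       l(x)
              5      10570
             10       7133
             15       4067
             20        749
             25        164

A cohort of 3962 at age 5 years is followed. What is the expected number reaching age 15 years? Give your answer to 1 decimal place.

The relevant probability is 4067/10570 = 0.384768.
Expected number = 3962 × 0.384768 = 1524.5.

1524.5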